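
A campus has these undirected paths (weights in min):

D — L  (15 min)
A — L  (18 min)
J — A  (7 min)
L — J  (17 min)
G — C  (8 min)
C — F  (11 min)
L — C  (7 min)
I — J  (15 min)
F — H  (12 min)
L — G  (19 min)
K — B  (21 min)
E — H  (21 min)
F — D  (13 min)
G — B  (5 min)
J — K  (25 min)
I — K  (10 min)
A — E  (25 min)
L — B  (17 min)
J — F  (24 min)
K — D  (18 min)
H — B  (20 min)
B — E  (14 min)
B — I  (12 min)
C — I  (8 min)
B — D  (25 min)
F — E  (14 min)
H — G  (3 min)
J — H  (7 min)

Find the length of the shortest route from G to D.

28 min

Settle nodes by increasing distance from G:
G: 0
H: 3  (via G)
B: 5  (via G)
C: 8  (via G)
J: 10  (via H)
F: 15  (via H)
L: 15  (via C)
I: 16  (via C)
A: 17  (via J)
E: 19  (via B)
K: 26  (via B)
D: 28  (via F)
Shortest route: G → H → F → D = 28 min.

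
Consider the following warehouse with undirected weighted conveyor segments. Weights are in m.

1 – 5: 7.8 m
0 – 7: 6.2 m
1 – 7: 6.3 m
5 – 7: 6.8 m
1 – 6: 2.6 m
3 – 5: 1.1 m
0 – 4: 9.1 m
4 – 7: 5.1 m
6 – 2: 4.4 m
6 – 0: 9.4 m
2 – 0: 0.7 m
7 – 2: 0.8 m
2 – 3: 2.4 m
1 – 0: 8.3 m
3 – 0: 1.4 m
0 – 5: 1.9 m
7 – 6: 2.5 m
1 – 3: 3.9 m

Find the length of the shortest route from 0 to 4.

6.6 m

Enumerating some paths:
0 - 5 - 3 - 2 - 7 - 4: 1.9+1.1+2.4+0.8+5.1 = 11.3
0 - 3 - 2 - 7 - 4: 1.4+2.4+0.8+5.1 = 9.7
0 - 4: 9.1 = 9.1
0 - 2 - 7 - 4: 0.7+0.8+5.1 = 6.6
The minimum is 6.6 m via 0 - 2 - 7 - 4.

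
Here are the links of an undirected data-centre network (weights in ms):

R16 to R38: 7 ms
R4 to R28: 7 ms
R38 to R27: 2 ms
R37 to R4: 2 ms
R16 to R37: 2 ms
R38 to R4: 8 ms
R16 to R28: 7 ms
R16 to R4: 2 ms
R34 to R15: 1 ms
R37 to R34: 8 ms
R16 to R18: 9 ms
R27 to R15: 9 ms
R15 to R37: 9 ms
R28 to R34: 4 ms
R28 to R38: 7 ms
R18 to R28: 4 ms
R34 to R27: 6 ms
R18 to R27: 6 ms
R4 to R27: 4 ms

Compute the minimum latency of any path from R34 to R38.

8 ms

Candidate routes:
R34 - R27 - R38: 6+2 = 8
R34 - R28 - R38: 4+7 = 11
Cheapest is R34 - R27 - R38 at 8 ms.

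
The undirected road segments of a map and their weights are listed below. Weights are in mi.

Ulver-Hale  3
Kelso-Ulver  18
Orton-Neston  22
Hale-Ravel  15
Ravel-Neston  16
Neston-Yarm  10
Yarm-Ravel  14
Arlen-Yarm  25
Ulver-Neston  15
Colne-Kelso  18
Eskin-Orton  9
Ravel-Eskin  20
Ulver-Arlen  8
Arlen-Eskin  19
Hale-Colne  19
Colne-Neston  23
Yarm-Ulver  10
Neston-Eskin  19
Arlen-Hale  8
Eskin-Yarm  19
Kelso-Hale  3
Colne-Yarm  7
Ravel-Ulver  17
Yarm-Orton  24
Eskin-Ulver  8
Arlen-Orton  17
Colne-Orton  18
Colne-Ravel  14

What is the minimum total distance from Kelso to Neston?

21 mi

Candidate routes:
Kelso - Hale - Ulver - Neston: 3+3+15 = 21
Kelso - Ulver - Neston: 18+15 = 33
Kelso - Hale - Ulver - Yarm - Neston: 3+3+10+10 = 26
Cheapest is Kelso - Hale - Ulver - Neston at 21 mi.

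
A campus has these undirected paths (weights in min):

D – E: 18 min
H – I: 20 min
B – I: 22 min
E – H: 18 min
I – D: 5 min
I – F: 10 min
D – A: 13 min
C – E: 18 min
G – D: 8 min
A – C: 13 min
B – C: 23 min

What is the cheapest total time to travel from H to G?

Settle nodes by increasing distance from H:
H: 0
E: 18  (via H)
I: 20  (via H)
D: 25  (via I)
F: 30  (via I)
G: 33  (via D)
Shortest route: H–I–D–G = 33 min.

33 min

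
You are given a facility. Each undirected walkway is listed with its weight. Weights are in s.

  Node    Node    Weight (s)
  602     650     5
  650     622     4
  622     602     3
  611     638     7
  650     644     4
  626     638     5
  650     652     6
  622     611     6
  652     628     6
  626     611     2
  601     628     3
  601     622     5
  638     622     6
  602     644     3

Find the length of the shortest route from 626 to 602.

11 s

Compare a few routes:
626 → 611 → 622 → 602: 2+6+3 = 11
626 → 638 → 622 → 602: 5+6+3 = 14
626 → 611 → 622 → 650 → 602: 2+6+4+5 = 17
Cheapest is 626 → 611 → 622 → 602 at 11 s.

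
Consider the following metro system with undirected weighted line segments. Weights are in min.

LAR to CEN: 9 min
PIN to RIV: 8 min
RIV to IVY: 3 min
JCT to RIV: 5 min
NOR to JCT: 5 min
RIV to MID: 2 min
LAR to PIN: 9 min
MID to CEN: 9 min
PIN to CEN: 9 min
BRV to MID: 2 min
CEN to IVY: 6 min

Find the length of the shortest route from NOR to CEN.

19 min

Compare a few routes:
NOR–JCT–RIV–MID–CEN: 5+5+2+9 = 21
NOR–JCT–RIV–IVY–CEN: 5+5+3+6 = 19
Cheapest is NOR–JCT–RIV–IVY–CEN at 19 min.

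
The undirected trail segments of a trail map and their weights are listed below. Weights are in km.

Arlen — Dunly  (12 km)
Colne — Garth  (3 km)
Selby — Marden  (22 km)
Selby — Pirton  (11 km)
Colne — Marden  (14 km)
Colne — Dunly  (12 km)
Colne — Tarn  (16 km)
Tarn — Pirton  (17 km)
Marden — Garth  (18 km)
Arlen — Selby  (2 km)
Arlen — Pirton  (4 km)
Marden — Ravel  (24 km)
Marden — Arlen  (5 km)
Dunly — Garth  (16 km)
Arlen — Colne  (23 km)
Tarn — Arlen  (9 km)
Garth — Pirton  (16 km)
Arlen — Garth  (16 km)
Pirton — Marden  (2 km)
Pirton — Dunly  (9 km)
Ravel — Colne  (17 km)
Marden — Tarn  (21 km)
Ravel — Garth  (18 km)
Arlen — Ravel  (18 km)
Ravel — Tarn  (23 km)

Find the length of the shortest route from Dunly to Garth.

15 km

Enumerating some paths:
Dunly → Garth: 16 = 16
Dunly → Pirton → Garth: 9+16 = 25
Dunly → Arlen → Garth: 12+16 = 28
Dunly → Colne → Garth: 12+3 = 15
Cheapest is Dunly → Colne → Garth at 15 km.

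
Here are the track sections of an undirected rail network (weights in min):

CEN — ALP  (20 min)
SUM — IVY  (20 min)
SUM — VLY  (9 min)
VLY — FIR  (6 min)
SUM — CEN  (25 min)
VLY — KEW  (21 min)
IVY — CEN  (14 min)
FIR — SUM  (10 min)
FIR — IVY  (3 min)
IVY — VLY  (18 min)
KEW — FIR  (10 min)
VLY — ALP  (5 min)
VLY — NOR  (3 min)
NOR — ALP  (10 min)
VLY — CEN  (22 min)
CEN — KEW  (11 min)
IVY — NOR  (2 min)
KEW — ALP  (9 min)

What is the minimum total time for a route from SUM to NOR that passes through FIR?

15 min

Shortest SUM→FIR: SUM → FIR = 10
Shortest FIR→NOR: FIR → IVY → NOR = 5
Total via FIR: 10 + 5 = 15 min.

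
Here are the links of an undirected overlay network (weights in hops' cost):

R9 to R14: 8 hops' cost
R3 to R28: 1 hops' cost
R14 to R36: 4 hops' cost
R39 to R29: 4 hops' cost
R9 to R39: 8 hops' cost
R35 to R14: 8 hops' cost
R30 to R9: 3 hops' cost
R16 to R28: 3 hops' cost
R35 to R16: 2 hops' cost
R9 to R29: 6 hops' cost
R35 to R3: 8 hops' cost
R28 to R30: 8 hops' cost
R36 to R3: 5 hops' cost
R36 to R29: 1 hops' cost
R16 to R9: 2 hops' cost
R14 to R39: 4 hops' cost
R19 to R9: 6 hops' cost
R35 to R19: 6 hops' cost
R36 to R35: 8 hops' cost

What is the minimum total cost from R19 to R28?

Compare a few routes:
R19 → R35 → R3 → R28: 6+8+1 = 15
R19 → R35 → R16 → R28: 6+2+3 = 11
R19 → R9 → R30 → R28: 6+3+8 = 17
Cheapest is R19 → R35 → R16 → R28 at 11 hops' cost.

11 hops' cost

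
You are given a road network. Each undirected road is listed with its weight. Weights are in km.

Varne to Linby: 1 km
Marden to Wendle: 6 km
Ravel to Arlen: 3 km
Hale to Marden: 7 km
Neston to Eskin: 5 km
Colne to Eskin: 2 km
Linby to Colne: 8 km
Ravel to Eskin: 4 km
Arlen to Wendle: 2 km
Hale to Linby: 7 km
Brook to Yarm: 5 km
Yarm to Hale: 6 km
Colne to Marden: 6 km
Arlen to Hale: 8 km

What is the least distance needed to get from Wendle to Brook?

21 km

Compare a few routes:
Wendle - Arlen - Hale - Yarm - Brook: 2+8+6+5 = 21
Wendle - Marden - Hale - Yarm - Brook: 6+7+6+5 = 24
Wendle - Arlen - Ravel - Eskin - Colne - Marden - Hale - Yarm - Brook: 2+3+4+2+6+7+6+5 = 35
The minimum is 21 km via Wendle - Arlen - Hale - Yarm - Brook.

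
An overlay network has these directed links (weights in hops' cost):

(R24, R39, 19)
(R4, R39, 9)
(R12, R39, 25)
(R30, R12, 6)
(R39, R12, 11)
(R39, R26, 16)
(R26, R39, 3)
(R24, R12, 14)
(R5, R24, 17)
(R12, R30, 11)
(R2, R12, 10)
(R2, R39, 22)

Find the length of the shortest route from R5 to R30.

Shortest distances from R5:
R5: 0
R24: 17  (via R5)
R12: 31  (via R24)
R39: 36  (via R24)
R30: 42  (via R12)
Shortest route: R5–R24–R12–R30 = 42 hops' cost.

42 hops' cost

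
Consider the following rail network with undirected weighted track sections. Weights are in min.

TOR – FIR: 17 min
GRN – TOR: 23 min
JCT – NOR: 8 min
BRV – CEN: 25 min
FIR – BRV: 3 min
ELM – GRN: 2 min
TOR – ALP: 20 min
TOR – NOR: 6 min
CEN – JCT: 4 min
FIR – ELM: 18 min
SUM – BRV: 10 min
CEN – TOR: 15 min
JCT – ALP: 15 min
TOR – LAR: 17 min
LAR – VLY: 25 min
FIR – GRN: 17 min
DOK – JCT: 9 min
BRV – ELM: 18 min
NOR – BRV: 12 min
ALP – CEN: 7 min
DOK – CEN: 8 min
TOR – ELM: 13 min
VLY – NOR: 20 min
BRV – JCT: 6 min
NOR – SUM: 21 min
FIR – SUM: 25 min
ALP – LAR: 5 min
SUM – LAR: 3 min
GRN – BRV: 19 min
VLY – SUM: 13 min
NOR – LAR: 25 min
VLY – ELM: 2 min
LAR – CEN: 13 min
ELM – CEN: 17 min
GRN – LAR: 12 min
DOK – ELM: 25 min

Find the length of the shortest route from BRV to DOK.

Shortest distances from BRV:
BRV: 0
FIR: 3  (via BRV)
JCT: 6  (via BRV)
SUM: 10  (via BRV)
CEN: 10  (via JCT)
NOR: 12  (via BRV)
LAR: 13  (via SUM)
DOK: 15  (via JCT)
Shortest route: BRV–JCT–DOK = 15 min.

15 min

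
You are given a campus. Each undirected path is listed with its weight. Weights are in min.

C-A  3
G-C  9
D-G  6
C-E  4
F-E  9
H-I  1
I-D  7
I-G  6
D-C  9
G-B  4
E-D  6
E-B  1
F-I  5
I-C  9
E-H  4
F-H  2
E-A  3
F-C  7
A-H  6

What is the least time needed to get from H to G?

Compare a few routes:
H–I–G: 1+6 = 7
H–E–B–G: 4+1+4 = 9
Cheapest is H–I–G at 7 min.

7 min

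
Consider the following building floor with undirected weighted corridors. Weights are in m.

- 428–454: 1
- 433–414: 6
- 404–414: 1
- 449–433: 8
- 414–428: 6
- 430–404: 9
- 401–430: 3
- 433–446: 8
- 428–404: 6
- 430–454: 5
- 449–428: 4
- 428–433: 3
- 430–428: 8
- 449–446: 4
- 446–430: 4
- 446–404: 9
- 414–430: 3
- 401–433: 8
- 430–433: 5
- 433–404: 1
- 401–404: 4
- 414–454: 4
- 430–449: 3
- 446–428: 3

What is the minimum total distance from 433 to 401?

5 m

Shortest distances from 433:
433: 0
404: 1  (via 433)
414: 2  (via 404)
428: 3  (via 433)
454: 4  (via 428)
430: 5  (via 433)
401: 5  (via 404)
Shortest route: 433–404–401 = 5 m.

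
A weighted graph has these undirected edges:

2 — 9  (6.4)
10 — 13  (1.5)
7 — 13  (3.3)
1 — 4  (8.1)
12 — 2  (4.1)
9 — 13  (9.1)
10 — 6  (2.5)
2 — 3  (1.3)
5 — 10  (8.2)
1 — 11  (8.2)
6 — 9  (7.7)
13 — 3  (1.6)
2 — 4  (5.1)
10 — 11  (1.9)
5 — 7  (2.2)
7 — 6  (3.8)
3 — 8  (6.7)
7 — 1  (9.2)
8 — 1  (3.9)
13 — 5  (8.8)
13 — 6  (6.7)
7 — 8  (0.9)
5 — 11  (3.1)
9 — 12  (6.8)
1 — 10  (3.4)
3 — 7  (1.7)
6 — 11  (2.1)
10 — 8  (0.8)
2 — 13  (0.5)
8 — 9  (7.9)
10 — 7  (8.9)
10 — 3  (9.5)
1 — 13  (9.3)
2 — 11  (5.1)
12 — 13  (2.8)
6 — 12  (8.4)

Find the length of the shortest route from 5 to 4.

10.3

Settle nodes by increasing distance from 5:
5: 0
7: 2.2  (via 5)
8: 3.1  (via 7)
11: 3.1  (via 5)
3: 3.9  (via 7)
10: 3.9  (via 8)
2: 5.2  (via 3)
6: 5.2  (via 11)
13: 5.4  (via 10)
1: 7  (via 8)
12: 8.2  (via 13)
4: 10.3  (via 2)
Shortest route: 5–7–3–2–4 = 10.3.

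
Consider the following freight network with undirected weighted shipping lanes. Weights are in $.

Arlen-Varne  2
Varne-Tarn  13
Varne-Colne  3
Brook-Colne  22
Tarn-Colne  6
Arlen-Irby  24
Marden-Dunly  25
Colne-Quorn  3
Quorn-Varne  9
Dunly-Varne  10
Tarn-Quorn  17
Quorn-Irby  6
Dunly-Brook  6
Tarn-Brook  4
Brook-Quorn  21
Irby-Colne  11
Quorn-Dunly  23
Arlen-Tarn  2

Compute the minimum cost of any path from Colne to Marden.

Enumerating some paths:
Colne - Varne - Dunly - Marden: 3+10+25 = 38
Colne - Tarn - Brook - Dunly - Marden: 6+4+6+25 = 41
Cheapest is Colne - Varne - Dunly - Marden at $38.

$38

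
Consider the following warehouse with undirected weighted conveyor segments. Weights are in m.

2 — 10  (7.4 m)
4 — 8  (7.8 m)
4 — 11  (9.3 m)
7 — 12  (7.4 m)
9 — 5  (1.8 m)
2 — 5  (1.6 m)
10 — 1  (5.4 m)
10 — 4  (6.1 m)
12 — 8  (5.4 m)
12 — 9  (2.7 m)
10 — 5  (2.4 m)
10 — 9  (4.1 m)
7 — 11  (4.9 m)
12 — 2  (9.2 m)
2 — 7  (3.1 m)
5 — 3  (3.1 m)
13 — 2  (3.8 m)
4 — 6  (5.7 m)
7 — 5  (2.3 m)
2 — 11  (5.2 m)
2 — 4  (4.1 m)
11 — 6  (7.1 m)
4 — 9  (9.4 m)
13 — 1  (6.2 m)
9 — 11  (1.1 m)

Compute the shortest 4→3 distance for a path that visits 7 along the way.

Best 4 to 7: 4 → 2 → 7 costing 7.2
Shortest 7→3: 7 → 5 → 3 = 5.4
Total via 7: 7.2 + 5.4 = 12.6 m.

12.6 m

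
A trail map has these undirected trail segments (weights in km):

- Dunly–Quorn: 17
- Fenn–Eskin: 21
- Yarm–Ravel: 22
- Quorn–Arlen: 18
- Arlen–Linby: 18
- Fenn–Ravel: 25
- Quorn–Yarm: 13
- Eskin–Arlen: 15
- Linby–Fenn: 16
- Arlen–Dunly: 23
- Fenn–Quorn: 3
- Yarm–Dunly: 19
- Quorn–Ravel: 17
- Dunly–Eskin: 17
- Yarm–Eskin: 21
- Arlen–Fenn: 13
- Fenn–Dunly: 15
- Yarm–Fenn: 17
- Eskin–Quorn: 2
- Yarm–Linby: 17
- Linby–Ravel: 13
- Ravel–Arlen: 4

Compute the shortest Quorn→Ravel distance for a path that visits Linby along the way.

32 km

Best Quorn to Linby: Quorn → Fenn → Linby costing 19
Shortest Linby→Ravel: Linby → Ravel = 13
Total via Linby: 19 + 13 = 32 km.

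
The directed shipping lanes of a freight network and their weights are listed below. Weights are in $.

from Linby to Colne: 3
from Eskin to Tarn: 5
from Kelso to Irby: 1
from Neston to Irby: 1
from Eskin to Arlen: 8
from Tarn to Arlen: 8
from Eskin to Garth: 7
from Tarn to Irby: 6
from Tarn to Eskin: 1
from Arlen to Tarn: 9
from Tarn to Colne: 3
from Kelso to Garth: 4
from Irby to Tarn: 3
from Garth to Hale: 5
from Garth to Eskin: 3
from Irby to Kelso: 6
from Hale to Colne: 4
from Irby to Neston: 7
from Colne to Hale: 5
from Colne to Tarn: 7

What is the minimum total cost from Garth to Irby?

$14

Settle nodes by increasing distance from Garth:
Garth: 0
Eskin: 3  (via Garth)
Hale: 5  (via Garth)
Tarn: 8  (via Eskin)
Colne: 9  (via Hale)
Arlen: 11  (via Eskin)
Irby: 14  (via Tarn)
Shortest route: Garth → Eskin → Tarn → Irby = $14.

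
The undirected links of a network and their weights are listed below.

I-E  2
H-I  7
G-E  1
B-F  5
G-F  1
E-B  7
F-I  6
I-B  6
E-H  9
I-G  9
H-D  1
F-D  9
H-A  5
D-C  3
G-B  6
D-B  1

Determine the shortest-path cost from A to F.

Shortest distances from A:
A: 0
H: 5  (via A)
D: 6  (via H)
B: 7  (via D)
C: 9  (via D)
F: 12  (via B)
Shortest route: A → H → D → B → F = 12.

12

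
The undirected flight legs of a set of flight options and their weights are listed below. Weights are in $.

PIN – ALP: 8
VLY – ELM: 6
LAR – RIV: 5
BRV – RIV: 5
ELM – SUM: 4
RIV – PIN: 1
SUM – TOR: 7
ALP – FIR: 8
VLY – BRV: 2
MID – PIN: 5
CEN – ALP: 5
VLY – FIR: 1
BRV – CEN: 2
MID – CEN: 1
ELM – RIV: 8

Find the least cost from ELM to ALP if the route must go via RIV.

Best ELM to RIV: ELM–RIV costing 8
Shortest RIV→ALP: RIV–PIN–ALP = 9
Total via RIV: 8 + 9 = $17.

$17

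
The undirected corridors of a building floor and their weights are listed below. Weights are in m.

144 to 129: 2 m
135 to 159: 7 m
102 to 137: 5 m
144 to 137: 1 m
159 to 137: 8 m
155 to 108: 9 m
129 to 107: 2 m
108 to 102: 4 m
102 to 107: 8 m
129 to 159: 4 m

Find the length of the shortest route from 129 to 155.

Running Dijkstra from 129:
129: 0
107: 2  (via 129)
144: 2  (via 129)
137: 3  (via 144)
159: 4  (via 129)
102: 8  (via 137)
135: 11  (via 159)
108: 12  (via 102)
155: 21  (via 108)
Shortest route: 129 → 144 → 137 → 102 → 108 → 155 = 21 m.

21 m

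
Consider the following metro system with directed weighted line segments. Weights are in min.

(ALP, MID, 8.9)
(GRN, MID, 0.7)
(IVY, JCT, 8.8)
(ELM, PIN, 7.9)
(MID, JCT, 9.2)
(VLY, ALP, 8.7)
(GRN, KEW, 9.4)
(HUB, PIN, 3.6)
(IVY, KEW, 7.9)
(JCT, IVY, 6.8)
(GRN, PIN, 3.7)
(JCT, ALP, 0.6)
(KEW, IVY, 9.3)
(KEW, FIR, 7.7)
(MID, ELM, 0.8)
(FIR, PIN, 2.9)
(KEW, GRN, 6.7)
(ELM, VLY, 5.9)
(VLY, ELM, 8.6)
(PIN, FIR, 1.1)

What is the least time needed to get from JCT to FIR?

Candidate routes:
JCT → IVY → KEW → FIR: 6.8+7.9+7.7 = 22.4
JCT → ALP → MID → ELM → PIN → FIR: 0.6+8.9+0.8+7.9+1.1 = 19.3
Cheapest is JCT → ALP → MID → ELM → PIN → FIR at 19.3 min.

19.3 min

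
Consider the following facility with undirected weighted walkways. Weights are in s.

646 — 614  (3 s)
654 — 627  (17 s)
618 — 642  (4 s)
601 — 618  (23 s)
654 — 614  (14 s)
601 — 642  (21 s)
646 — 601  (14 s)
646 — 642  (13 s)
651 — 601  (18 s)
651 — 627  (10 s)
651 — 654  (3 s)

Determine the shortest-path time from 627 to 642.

43 s

Settle nodes by increasing distance from 627:
627: 0
651: 10  (via 627)
654: 13  (via 651)
614: 27  (via 654)
601: 28  (via 651)
646: 30  (via 614)
642: 43  (via 646)
Shortest route: 627–651–654–614–646–642 = 43 s.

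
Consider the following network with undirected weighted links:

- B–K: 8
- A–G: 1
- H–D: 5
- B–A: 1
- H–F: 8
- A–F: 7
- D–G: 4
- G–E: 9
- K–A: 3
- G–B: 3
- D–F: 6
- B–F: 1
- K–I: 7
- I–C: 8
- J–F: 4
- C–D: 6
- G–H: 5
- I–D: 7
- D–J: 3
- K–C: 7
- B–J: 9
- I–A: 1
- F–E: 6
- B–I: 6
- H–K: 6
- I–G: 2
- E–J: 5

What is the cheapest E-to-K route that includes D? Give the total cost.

16

Shortest E→D: E → J → D = 8
Shortest D→K: D → G → A → K = 8
Total via D: 8 + 8 = 16.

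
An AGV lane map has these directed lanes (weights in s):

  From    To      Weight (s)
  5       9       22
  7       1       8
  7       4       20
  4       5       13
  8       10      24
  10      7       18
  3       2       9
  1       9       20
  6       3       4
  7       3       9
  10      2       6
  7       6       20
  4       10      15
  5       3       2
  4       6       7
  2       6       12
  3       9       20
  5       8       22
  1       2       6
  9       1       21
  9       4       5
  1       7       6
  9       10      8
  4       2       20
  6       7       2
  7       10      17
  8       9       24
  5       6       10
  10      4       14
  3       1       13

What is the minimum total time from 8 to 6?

Shortest distances from 8:
8: 0
9: 24  (via 8)
10: 24  (via 8)
4: 29  (via 9)
2: 30  (via 10)
6: 36  (via 4)
Shortest route: 8 → 9 → 4 → 6 = 36 s.

36 s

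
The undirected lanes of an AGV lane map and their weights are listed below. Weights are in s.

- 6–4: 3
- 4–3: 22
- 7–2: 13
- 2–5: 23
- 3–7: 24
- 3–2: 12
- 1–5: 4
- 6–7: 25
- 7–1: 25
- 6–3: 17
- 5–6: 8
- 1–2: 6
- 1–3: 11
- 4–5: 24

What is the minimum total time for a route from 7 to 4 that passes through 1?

34 s

Best 7 to 1: 7–2–1 costing 19
Shortest 1→4: 1–5–6–4 = 15
Total via 1: 19 + 15 = 34 s.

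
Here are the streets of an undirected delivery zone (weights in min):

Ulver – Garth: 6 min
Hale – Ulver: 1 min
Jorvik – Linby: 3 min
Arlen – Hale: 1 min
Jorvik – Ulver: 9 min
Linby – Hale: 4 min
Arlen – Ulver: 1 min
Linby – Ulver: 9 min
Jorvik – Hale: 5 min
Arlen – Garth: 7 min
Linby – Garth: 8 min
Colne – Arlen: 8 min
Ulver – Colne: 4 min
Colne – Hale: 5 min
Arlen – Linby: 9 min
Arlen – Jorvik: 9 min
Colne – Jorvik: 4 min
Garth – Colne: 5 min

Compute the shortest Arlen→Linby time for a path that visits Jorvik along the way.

Shortest Arlen→Jorvik: Arlen–Hale–Jorvik = 6
Shortest Jorvik→Linby: Jorvik–Linby = 3
Total via Jorvik: 6 + 3 = 9 min.

9 min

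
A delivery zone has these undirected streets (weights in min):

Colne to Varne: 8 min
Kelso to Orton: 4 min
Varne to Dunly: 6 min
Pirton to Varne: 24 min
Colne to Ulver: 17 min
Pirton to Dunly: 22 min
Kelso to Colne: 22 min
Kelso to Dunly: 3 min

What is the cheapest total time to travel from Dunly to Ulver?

Shortest distances from Dunly:
Dunly: 0
Kelso: 3  (via Dunly)
Varne: 6  (via Dunly)
Orton: 7  (via Kelso)
Colne: 14  (via Varne)
Pirton: 22  (via Dunly)
Ulver: 31  (via Colne)
Shortest route: Dunly → Varne → Colne → Ulver = 31 min.

31 min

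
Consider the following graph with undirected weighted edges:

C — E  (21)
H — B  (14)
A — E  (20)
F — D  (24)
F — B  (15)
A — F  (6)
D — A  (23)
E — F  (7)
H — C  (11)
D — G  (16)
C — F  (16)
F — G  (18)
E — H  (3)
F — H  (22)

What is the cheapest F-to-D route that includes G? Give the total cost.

34

Best F to G: F → G costing 18
Shortest G→D: G → D = 16
Total via G: 18 + 16 = 34.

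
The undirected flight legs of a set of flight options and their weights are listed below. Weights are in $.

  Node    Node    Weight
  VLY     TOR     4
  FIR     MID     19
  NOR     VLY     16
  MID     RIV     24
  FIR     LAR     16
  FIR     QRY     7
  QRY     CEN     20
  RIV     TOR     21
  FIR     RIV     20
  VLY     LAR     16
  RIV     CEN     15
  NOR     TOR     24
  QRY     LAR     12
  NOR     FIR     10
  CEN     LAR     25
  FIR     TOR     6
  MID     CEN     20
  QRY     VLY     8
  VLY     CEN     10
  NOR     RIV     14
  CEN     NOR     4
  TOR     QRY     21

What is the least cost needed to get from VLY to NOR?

$14

Shortest distances from VLY:
VLY: 0
TOR: 4  (via VLY)
QRY: 8  (via VLY)
CEN: 10  (via VLY)
FIR: 10  (via TOR)
NOR: 14  (via CEN)
Shortest route: VLY–CEN–NOR = $14.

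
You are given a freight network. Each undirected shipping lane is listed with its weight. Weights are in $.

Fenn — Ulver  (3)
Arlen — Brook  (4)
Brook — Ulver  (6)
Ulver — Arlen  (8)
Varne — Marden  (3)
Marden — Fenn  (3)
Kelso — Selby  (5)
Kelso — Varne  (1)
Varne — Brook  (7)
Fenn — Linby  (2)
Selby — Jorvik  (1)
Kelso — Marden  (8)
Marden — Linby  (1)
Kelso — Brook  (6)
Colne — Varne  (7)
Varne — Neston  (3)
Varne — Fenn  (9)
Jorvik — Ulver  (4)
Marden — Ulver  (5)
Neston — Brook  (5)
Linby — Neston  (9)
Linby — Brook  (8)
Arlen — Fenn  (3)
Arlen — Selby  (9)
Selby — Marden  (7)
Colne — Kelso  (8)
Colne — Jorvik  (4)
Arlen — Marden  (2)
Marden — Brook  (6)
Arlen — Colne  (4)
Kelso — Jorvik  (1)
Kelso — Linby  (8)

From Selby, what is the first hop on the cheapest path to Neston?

Candidate routes:
Selby → Kelso → Varne → Neston: 5+1+3 = 9
Selby → Jorvik → Kelso → Varne → Neston: 1+1+1+3 = 6
Cheapest is Selby → Jorvik → Kelso → Varne → Neston at $6.
So from Selby the first move is to Jorvik.

Jorvik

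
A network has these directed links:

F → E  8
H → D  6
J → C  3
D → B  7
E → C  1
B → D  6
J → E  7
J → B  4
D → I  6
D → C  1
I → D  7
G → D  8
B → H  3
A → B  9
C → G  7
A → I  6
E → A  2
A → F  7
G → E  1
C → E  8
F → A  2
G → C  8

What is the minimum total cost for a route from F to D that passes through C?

24

Best F to C: F–E–C costing 9
Shortest C→D: C–G–D = 15
Total via C: 9 + 15 = 24.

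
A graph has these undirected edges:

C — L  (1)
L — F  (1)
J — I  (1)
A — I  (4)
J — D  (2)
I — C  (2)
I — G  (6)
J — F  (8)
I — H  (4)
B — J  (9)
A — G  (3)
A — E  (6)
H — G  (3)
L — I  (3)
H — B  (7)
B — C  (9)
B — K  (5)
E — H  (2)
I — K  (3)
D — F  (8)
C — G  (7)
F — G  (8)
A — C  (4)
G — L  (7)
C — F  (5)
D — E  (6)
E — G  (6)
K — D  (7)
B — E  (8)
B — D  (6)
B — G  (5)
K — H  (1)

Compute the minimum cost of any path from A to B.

Running Dijkstra from A:
A: 0
G: 3  (via A)
C: 4  (via A)
I: 4  (via A)
J: 5  (via I)
L: 5  (via C)
E: 6  (via A)
F: 6  (via L)
H: 6  (via G)
D: 7  (via J)
K: 7  (via I)
B: 8  (via G)
Shortest route: A–G–B = 8.

8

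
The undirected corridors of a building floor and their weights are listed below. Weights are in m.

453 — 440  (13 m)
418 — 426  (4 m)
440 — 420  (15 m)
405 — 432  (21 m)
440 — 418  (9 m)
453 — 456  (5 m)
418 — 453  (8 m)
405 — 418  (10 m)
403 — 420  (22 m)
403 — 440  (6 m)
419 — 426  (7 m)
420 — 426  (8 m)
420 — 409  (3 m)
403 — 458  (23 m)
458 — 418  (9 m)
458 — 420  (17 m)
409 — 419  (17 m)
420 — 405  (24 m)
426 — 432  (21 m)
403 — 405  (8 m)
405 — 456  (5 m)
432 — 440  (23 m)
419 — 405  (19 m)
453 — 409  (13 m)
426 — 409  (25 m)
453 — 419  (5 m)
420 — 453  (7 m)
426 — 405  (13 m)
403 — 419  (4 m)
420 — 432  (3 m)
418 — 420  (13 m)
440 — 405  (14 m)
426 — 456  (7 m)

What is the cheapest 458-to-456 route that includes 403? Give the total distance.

36 m

Shortest 458→403: 458 → 403 = 23
Shortest 403→456: 403 → 405 → 456 = 13
Total via 403: 23 + 13 = 36 m.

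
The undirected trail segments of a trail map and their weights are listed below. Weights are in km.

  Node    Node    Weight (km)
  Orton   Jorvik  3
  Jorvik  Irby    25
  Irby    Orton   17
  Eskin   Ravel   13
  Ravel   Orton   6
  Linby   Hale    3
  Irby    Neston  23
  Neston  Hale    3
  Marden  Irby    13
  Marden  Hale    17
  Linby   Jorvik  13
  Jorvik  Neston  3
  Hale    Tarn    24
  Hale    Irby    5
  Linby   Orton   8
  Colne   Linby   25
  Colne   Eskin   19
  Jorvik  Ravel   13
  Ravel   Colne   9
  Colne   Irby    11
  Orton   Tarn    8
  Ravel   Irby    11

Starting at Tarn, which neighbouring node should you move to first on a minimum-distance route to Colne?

Enumerating some paths:
Tarn–Orton–Linby–Hale–Irby–Colne: 8+8+3+5+11 = 35
Tarn–Orton–Jorvik–Ravel–Colne: 8+3+13+9 = 33
Tarn–Orton–Jorvik–Neston–Hale–Irby–Colne: 8+3+3+3+5+11 = 33
Tarn–Orton–Ravel–Colne: 8+6+9 = 23
Cheapest is Tarn–Orton–Ravel–Colne at 23 km.
So from Tarn the first move is to Orton.

Orton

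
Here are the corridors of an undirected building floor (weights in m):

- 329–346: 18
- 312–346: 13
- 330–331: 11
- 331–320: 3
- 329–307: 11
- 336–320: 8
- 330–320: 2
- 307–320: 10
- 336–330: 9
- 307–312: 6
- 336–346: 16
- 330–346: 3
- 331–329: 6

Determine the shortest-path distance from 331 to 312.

19 m

Compare a few routes:
331 → 320 → 307 → 312: 3+10+6 = 19
331 → 320 → 330 → 346 → 312: 3+2+3+13 = 21
Cheapest is 331 → 320 → 307 → 312 at 19 m.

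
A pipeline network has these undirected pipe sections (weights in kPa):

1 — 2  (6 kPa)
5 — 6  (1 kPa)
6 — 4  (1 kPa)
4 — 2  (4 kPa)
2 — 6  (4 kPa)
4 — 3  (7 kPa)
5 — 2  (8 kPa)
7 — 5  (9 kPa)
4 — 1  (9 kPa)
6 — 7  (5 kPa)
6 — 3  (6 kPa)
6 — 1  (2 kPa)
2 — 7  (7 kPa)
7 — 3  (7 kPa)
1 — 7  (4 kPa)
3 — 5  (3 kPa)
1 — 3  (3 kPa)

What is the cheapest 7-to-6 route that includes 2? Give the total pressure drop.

Shortest 7→2: 7 → 2 = 7
Best 2 to 6: 2 → 6 costing 4
Total via 2: 7 + 4 = 11 kPa.

11 kPa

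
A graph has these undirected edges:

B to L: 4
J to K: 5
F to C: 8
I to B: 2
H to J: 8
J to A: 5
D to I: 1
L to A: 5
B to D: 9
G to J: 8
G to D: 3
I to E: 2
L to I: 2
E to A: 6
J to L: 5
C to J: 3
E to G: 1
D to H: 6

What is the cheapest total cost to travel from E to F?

Running Dijkstra from E:
E: 0
G: 1  (via E)
I: 2  (via E)
D: 3  (via I)
B: 4  (via I)
L: 4  (via I)
A: 6  (via E)
H: 9  (via D)
J: 9  (via G)
C: 12  (via J)
K: 14  (via J)
F: 20  (via C)
Shortest route: E → G → J → C → F = 20.

20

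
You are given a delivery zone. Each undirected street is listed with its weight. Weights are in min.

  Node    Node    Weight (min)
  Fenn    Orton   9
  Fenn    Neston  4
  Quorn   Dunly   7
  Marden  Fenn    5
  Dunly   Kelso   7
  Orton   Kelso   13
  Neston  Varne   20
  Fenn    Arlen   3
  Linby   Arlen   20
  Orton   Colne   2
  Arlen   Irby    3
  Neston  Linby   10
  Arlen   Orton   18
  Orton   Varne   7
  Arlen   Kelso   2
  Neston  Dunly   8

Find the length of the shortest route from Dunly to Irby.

12 min

Compare a few routes:
Dunly–Kelso–Arlen–Irby: 7+2+3 = 12
Dunly–Neston–Fenn–Arlen–Irby: 8+4+3+3 = 18
The minimum is 12 min via Dunly–Kelso–Arlen–Irby.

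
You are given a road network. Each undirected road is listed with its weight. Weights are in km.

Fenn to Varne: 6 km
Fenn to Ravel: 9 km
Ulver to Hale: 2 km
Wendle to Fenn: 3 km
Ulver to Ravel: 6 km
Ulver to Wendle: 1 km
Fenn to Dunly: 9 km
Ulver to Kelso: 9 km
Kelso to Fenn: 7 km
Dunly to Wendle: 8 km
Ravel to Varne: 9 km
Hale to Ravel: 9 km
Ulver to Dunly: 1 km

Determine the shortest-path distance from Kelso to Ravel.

Settle nodes by increasing distance from Kelso:
Kelso: 0
Fenn: 7  (via Kelso)
Ulver: 9  (via Kelso)
Wendle: 10  (via Fenn)
Dunly: 10  (via Ulver)
Hale: 11  (via Ulver)
Varne: 13  (via Fenn)
Ravel: 15  (via Ulver)
Shortest route: Kelso–Ulver–Ravel = 15 km.

15 km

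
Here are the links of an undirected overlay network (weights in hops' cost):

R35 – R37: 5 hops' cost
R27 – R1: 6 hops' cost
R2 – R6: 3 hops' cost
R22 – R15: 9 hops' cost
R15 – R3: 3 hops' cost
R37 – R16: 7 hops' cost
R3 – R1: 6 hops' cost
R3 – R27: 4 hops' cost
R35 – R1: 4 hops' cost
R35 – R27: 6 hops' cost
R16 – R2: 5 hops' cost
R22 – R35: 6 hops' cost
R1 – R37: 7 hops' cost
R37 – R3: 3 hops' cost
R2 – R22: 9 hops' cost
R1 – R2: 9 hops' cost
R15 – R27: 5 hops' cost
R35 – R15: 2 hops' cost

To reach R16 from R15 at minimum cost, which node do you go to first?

R3

Enumerating some paths:
R15 - R3 - R37 - R16: 3+3+7 = 13
R15 - R35 - R37 - R16: 2+5+7 = 14
The minimum is 13 hops' cost via R15 - R3 - R37 - R16.
So from R15 the first move is to R3.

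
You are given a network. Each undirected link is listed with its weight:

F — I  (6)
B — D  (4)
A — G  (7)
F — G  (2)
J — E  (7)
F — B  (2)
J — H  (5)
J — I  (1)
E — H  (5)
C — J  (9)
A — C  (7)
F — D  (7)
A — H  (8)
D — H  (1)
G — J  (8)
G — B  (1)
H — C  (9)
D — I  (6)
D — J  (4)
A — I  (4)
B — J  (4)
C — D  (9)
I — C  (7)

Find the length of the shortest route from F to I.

Settle nodes by increasing distance from F:
F: 0
B: 2  (via F)
G: 2  (via F)
D: 6  (via B)
I: 6  (via F)
Shortest route: F → I = 6.

6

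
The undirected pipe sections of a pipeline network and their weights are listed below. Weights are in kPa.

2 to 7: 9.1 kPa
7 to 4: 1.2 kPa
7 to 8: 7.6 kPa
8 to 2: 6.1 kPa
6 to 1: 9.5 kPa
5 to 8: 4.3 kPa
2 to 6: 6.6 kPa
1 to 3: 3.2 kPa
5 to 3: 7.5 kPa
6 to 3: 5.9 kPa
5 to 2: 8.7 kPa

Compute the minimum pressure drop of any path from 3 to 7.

Enumerating some paths:
3 → 5 → 8 → 7: 7.5+4.3+7.6 = 19.4
3 → 6 → 2 → 7: 5.9+6.6+9.1 = 21.6
Cheapest is 3 → 5 → 8 → 7 at 19.4 kPa.

19.4 kPa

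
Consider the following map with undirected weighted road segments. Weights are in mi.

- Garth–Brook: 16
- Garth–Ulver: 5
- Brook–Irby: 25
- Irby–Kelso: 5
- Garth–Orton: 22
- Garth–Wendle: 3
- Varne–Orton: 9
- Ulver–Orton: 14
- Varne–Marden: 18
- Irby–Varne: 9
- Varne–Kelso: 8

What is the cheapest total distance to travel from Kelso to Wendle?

Compare a few routes:
Kelso–Varne–Orton–Garth–Wendle: 8+9+22+3 = 42
Kelso–Varne–Orton–Ulver–Garth–Wendle: 8+9+14+5+3 = 39
The minimum is 39 mi via Kelso–Varne–Orton–Ulver–Garth–Wendle.

39 mi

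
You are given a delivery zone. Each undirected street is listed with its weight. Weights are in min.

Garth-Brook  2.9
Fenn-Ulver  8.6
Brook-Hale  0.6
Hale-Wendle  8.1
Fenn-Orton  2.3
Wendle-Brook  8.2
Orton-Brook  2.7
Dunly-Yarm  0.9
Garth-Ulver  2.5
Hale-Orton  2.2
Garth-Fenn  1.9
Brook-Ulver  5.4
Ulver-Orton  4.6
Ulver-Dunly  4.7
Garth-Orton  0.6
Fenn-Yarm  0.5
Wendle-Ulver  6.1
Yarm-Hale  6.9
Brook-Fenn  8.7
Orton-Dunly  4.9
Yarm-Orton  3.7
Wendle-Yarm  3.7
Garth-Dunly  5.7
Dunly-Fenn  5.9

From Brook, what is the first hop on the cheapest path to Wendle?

Enumerating some paths:
Brook - Orton - Fenn - Yarm - Wendle: 2.7+2.3+0.5+3.7 = 9.2
Brook - Wendle: 8.2 = 8.2
Brook - Hale - Wendle: 0.6+8.1 = 8.7
Brook - Garth - Fenn - Yarm - Wendle: 2.9+1.9+0.5+3.7 = 9
The minimum is 8.2 min via Brook - Wendle.
So from Brook the first move is to Wendle.

Wendle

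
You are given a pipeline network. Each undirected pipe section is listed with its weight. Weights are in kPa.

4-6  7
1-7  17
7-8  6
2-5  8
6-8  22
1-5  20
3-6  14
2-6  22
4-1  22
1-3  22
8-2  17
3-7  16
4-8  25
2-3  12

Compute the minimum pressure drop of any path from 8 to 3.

Shortest distances from 8:
8: 0
7: 6  (via 8)
2: 17  (via 8)
3: 22  (via 7)
Shortest route: 8 → 7 → 3 = 22 kPa.

22 kPa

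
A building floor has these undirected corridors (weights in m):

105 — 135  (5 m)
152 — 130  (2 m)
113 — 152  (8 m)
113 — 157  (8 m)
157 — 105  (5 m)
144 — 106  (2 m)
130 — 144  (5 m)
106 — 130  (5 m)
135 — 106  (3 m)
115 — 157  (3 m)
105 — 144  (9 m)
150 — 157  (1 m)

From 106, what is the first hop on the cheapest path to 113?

130

Compare a few routes:
106–144–130–152–113: 2+5+2+8 = 17
106–130–152–113: 5+2+8 = 15
The minimum is 15 m via 106–130–152–113.
So from 106 the first move is to 130.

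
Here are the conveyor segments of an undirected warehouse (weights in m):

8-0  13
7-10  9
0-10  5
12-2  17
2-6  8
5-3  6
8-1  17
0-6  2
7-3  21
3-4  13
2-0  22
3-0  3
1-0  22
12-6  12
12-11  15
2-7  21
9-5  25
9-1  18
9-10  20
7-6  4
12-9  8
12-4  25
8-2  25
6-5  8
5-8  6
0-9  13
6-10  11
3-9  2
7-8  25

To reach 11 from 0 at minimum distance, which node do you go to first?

Enumerating some paths:
0 - 9 - 12 - 11: 13+8+15 = 36
0 - 6 - 5 - 3 - 9 - 12 - 11: 2+8+6+2+8+15 = 41
0 - 3 - 9 - 12 - 11: 3+2+8+15 = 28
0 - 6 - 12 - 11: 2+12+15 = 29
The minimum is 28 m via 0 - 3 - 9 - 12 - 11.
So from 0 the first move is to 3.

3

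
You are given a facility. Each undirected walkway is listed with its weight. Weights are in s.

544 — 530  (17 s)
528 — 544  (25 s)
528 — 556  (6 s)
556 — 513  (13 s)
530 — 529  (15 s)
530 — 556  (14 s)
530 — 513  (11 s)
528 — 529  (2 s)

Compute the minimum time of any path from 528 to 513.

Settle nodes by increasing distance from 528:
528: 0
529: 2  (via 528)
556: 6  (via 528)
530: 17  (via 529)
513: 19  (via 556)
Shortest route: 528–556–513 = 19 s.

19 s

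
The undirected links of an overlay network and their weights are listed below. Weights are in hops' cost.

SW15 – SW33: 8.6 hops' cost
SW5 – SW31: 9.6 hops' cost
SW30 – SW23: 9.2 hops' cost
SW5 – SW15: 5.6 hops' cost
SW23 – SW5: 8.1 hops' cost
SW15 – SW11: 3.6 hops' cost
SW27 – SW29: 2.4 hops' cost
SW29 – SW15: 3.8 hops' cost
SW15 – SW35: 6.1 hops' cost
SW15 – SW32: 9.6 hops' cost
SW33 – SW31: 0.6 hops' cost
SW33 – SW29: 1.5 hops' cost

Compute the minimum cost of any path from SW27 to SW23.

Candidate routes:
SW27 → SW29 → SW33 → SW31 → SW5 → SW23: 2.4+1.5+0.6+9.6+8.1 = 22.2
SW27 → SW29 → SW15 → SW5 → SW23: 2.4+3.8+5.6+8.1 = 19.9
The minimum is 19.9 hops' cost via SW27 → SW29 → SW15 → SW5 → SW23.

19.9 hops' cost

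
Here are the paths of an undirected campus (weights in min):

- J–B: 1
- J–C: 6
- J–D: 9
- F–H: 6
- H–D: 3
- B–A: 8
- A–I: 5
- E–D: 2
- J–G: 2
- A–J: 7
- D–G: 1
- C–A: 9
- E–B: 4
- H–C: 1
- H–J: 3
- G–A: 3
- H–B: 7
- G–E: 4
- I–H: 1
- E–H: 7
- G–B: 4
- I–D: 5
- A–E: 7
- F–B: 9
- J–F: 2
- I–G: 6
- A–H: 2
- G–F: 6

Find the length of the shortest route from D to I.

Compare a few routes:
D–G–A–H–I: 1+3+2+1 = 7
D–H–I: 3+1 = 4
D–I: 5 = 5
Cheapest is D–H–I at 4 min.

4 min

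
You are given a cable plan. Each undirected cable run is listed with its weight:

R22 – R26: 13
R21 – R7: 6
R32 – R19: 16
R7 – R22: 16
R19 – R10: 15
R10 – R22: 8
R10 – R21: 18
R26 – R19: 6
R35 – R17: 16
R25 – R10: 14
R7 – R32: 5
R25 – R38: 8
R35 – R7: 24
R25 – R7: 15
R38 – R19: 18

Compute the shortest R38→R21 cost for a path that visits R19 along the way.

45

Shortest R38→R19: R38–R19 = 18
Shortest R19→R21: R19–R32–R7–R21 = 27
Total via R19: 18 + 27 = 45.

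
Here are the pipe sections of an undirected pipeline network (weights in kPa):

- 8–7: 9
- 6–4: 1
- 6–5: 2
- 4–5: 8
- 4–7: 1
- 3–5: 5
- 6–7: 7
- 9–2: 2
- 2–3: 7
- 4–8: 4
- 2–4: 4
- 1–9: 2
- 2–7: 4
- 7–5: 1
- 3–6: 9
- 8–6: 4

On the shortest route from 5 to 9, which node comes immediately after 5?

Enumerating some paths:
5–7–2–9: 1+4+2 = 7
5–6–4–7–2–9: 2+1+1+4+2 = 10
5–7–4–2–9: 1+1+4+2 = 8
5–6–4–2–9: 2+1+4+2 = 9
Cheapest is 5–7–2–9 at 7 kPa.
So from 5 the first move is to 7.

7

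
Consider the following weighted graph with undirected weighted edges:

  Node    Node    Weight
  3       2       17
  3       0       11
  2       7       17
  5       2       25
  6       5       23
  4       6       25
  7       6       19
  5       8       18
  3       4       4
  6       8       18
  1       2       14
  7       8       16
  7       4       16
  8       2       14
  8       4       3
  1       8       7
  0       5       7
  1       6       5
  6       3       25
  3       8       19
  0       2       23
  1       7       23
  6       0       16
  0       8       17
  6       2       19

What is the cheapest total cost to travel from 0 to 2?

Shortest distances from 0:
0: 0
5: 7  (via 0)
3: 11  (via 0)
4: 15  (via 3)
6: 16  (via 0)
8: 17  (via 0)
1: 21  (via 6)
2: 23  (via 0)
Shortest route: 0–2 = 23.

23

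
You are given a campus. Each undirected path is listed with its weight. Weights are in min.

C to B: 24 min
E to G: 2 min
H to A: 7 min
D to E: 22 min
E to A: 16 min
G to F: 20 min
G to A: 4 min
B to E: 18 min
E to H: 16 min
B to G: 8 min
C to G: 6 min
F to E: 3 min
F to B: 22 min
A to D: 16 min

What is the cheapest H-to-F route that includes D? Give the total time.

Shortest H→D: H → A → D = 23
Shortest D→F: D → E → F = 25
Total via D: 23 + 25 = 48 min.

48 min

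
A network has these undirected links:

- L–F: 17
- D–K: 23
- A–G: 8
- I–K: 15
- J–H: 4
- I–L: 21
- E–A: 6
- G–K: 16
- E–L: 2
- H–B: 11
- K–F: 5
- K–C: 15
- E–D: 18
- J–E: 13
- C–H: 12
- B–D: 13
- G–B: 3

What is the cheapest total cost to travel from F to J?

Enumerating some paths:
F–K–C–H–J: 5+15+12+4 = 36
F–K–G–A–E–J: 5+16+8+6+13 = 48
F–L–E–J: 17+2+13 = 32
F–K–G–B–H–J: 5+16+3+11+4 = 39
The minimum is 32 via F–L–E–J.

32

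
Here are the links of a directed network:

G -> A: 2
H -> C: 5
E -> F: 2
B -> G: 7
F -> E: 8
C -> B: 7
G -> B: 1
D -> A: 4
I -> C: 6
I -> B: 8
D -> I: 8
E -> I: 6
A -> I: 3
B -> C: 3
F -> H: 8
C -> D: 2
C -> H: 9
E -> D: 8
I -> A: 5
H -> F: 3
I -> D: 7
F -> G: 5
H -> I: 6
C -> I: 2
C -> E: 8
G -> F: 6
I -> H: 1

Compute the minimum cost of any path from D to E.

Settle nodes by increasing distance from D:
D: 0
A: 4  (via D)
I: 7  (via A)
H: 8  (via I)
F: 11  (via H)
C: 13  (via I)
B: 15  (via I)
G: 16  (via F)
E: 19  (via F)
Shortest route: D–A–I–H–F–E = 19.

19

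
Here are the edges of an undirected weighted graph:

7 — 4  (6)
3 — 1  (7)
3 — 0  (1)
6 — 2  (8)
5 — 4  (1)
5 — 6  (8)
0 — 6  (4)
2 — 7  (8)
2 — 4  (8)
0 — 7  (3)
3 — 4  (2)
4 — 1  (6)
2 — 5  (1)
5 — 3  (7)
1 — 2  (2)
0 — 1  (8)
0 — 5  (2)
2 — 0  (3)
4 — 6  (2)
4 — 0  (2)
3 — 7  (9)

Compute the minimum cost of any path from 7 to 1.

8

Compare a few routes:
7 - 0 - 2 - 1: 3+3+2 = 8
7 - 0 - 3 - 4 - 5 - 2 - 1: 3+1+2+1+1+2 = 10
7 - 0 - 4 - 5 - 2 - 1: 3+2+1+1+2 = 9
The minimum is 8 via 7 - 0 - 2 - 1.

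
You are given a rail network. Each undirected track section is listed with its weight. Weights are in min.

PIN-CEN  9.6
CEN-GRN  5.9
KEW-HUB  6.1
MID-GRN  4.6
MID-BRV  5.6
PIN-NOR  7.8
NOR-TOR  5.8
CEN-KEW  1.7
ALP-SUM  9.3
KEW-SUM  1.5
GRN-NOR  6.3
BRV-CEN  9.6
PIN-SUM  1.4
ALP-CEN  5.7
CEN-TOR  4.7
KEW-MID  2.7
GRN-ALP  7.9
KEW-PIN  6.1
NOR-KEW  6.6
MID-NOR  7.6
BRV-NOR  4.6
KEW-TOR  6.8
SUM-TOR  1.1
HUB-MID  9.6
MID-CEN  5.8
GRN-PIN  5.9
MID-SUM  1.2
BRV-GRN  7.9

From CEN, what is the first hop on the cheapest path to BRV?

Candidate routes:
CEN–KEW–MID–BRV: 1.7+2.7+5.6 = 10
CEN–KEW–SUM–MID–BRV: 1.7+1.5+1.2+5.6 = 10
CEN–BRV: 9.6 = 9.6
CEN–MID–BRV: 5.8+5.6 = 11.4
Cheapest is CEN–BRV at 9.6 min.
So from CEN the first move is to BRV.

BRV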